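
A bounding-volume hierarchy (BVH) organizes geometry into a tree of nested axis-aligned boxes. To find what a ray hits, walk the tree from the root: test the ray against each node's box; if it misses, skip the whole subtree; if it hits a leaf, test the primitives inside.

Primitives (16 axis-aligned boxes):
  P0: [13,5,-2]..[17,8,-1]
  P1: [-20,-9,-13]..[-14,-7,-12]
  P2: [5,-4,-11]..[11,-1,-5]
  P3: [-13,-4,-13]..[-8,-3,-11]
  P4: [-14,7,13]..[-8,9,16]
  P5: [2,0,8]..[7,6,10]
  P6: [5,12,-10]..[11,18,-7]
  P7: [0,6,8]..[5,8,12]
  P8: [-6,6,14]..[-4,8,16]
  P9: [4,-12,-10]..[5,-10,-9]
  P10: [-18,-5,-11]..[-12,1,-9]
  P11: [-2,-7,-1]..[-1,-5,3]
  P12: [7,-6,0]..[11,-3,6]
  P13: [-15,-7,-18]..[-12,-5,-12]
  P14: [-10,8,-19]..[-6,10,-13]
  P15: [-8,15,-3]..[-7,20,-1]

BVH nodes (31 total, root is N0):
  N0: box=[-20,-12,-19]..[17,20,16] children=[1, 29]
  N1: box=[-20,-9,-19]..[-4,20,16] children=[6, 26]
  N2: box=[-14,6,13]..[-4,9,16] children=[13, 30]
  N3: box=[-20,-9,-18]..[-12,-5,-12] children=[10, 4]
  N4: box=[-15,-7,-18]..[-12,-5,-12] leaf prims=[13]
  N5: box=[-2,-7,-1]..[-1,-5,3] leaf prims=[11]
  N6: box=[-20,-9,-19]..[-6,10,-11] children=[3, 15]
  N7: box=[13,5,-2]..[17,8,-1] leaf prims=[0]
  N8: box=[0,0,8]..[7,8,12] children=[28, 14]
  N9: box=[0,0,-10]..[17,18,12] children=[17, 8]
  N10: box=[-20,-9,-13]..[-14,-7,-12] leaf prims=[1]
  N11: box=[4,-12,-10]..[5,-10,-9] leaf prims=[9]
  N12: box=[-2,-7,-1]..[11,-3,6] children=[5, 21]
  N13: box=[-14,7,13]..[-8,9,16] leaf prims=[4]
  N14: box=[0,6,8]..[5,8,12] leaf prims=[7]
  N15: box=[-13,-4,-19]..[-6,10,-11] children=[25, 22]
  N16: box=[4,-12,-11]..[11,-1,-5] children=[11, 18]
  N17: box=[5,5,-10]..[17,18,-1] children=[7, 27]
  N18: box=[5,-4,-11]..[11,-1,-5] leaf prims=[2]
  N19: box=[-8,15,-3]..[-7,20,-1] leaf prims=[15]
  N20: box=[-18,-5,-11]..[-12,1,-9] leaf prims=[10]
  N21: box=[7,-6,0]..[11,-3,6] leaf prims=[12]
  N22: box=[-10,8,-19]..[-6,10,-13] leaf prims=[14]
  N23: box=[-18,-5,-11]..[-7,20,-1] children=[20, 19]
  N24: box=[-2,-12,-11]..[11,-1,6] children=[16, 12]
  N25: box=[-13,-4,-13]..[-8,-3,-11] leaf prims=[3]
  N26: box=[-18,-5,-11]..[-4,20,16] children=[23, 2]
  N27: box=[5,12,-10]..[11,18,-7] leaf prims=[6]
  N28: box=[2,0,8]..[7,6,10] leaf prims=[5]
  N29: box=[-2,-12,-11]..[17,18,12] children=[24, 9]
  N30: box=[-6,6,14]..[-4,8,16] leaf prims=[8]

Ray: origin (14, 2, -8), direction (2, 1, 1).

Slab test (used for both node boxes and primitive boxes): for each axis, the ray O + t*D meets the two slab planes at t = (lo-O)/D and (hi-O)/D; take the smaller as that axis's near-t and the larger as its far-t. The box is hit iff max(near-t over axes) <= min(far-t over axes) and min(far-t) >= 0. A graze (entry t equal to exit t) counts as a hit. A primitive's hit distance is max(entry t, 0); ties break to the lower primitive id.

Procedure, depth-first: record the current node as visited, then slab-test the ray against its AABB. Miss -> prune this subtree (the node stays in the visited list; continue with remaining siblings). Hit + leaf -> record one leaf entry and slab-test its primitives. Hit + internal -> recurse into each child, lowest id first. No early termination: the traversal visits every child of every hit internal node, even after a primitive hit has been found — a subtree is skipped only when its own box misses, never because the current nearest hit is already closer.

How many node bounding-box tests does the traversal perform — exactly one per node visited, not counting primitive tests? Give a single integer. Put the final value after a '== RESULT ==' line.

Traverse from the root:
N0 x:[-17,3/2] y:[-14,18] z:[-11,24] -> hit [-11,3/2], descend [1, 29]
  N1 x:[-17,-9] y:[-11,18] z:[-11,24] -> miss, prune
  N29 x:[-8,3/2] y:[-14,16] z:[-3,20] -> hit [-3,3/2], descend [9, 24]
    N9 x:[-7,3/2] y:[-2,16] z:[-2,20] -> hit [-2,3/2], descend [8, 17]
      N8 x:[-7,-7/2] y:[-2,6] z:[16,20] -> miss, prune
      N17 x:[-9/2,3/2] y:[3,16] z:[-2,7] -> miss, prune
    N24 x:[-8,-3/2] y:[-14,-3] z:[-3,14] -> miss, prune

7 AABB tests over nodes [0, 1, 29, 9, 8, 17, 24]; 0 leaves entered; closest miss.

== RESULT ==
7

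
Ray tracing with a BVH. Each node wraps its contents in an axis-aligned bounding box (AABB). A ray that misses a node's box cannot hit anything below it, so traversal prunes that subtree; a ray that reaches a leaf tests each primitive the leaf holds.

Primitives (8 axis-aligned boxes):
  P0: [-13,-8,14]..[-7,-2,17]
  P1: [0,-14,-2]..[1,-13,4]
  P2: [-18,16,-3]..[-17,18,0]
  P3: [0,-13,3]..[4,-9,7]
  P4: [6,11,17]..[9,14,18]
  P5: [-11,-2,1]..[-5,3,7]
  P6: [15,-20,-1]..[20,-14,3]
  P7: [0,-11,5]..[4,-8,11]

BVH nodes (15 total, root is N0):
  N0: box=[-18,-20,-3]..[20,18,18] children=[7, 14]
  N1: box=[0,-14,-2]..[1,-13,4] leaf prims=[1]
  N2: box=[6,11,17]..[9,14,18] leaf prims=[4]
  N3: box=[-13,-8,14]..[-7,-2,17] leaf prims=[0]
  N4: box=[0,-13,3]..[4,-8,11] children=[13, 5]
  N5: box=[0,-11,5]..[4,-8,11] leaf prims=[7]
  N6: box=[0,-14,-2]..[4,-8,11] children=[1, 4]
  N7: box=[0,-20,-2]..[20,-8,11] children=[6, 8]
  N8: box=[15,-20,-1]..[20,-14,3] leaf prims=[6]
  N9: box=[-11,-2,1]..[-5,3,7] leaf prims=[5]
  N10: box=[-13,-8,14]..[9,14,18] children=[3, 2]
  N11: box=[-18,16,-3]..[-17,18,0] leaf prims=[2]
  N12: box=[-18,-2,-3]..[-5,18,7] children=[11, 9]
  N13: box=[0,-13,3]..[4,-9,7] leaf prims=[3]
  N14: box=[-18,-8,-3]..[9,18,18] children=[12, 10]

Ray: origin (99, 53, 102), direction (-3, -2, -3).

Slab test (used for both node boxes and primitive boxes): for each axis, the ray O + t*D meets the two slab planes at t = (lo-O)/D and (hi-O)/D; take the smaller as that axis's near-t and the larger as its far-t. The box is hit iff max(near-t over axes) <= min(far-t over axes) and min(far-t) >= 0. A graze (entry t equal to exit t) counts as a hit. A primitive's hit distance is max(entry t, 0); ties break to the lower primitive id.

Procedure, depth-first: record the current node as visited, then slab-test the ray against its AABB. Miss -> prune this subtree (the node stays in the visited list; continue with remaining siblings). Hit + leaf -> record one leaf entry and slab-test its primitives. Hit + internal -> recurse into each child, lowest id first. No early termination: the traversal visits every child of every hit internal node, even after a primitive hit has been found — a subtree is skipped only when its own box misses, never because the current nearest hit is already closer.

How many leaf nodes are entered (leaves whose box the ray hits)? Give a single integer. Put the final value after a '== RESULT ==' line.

Trace the traversal:
N0 x:[79/3,39] y:[35/2,73/2] z:[28,35] -> hit [28,35], descend [7, 14]
  N7 x:[79/3,33] y:[61/2,73/2] z:[91/3,104/3] -> hit [61/2,33], descend [6, 8]
    N6 x:[95/3,33] y:[61/2,67/2] z:[91/3,104/3] -> hit [95/3,33], descend [1, 4]
      N1 x:[98/3,33] y:[33,67/2] z:[98/3,104/3] -> hit [33,33] leaf, test {P1@t=33}
      N4 x:[95/3,33] y:[61/2,33] z:[91/3,33] -> hit [95/3,33], descend [5, 13]
        N5 x:[95/3,33] y:[61/2,32] z:[91/3,97/3] -> hit [95/3,32] leaf, test {P7@t=95/3}
        N13 x:[95/3,33] y:[31,33] z:[95/3,33] -> hit [95/3,33] leaf, test {P3@t=95/3}
    N8 x:[79/3,28] y:[67/2,73/2] z:[33,103/3] -> miss, prune
  N14 x:[30,39] y:[35/2,61/2] z:[28,35] -> hit [30,61/2], descend [10, 12]
    N10 x:[30,112/3] y:[39/2,61/2] z:[28,88/3] -> miss, prune
    N12 x:[104/3,39] y:[35/2,55/2] z:[95/3,35] -> miss, prune

11 AABB tests over nodes [0, 7, 6, 1, 4, 5, 13, 8, 14, 10, 12]; 3 leaves entered; closest P3.

== RESULT ==
3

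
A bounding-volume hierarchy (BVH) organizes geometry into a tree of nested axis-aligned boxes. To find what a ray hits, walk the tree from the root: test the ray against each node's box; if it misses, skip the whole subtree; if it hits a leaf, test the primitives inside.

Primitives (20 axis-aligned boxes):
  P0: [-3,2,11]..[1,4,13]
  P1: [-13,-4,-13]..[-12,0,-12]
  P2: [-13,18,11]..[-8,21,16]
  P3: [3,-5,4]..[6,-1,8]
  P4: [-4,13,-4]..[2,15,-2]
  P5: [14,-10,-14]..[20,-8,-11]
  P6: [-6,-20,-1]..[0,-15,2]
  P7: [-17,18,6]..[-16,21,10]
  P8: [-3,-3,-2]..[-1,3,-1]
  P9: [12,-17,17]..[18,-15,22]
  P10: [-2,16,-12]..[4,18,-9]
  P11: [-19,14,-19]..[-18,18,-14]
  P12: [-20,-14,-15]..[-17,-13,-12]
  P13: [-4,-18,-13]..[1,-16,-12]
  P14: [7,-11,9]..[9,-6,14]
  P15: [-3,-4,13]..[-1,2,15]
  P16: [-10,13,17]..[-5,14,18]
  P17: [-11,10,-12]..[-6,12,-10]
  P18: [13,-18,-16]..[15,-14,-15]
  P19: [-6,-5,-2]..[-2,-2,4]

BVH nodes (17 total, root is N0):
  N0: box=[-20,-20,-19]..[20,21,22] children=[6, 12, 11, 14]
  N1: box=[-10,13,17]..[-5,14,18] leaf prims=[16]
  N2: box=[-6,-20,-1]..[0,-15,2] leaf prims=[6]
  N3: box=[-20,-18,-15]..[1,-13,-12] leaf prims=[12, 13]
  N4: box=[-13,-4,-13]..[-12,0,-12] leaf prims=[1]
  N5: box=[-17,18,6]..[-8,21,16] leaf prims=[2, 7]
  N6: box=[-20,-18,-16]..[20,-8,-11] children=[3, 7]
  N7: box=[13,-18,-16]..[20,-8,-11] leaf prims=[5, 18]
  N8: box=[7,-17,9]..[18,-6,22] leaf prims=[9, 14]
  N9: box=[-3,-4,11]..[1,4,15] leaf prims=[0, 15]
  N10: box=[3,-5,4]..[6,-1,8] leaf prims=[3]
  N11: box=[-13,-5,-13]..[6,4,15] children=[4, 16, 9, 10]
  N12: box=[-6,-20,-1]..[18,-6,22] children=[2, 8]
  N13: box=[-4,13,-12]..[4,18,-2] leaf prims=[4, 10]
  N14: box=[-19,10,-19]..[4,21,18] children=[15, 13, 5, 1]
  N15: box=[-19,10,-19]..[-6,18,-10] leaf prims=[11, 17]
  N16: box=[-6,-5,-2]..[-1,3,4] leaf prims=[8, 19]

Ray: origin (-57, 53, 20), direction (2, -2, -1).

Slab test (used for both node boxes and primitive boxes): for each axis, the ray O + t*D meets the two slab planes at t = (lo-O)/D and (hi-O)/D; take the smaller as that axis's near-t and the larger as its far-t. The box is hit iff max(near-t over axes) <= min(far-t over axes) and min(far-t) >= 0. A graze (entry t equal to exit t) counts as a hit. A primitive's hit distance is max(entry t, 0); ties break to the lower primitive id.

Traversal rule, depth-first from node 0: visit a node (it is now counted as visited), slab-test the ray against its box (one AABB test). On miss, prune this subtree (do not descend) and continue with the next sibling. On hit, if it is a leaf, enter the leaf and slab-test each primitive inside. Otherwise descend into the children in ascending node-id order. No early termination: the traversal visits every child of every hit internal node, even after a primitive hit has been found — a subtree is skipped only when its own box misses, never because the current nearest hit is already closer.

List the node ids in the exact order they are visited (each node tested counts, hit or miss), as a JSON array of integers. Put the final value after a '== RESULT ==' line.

Traverse from the root:
N0 x:[37/2,77/2] y:[16,73/2] z:[-2,39] -> hit [37/2,73/2], descend [6, 11, 12, 14]
  N6 x:[37/2,77/2] y:[61/2,71/2] z:[31,36] -> hit [31,71/2], descend [3, 7]
    N3 x:[37/2,29] y:[33,71/2] z:[32,35] -> miss, prune
    N7 x:[35,77/2] y:[61/2,71/2] z:[31,36] -> hit [35,71/2] leaf, test {P5(miss), P18@t=35}
  N11 x:[22,63/2] y:[49/2,29] z:[5,33] -> hit [49/2,29], descend [4, 9, 10, 16]
    N4 x:[22,45/2] y:[53/2,57/2] z:[32,33] -> miss, prune
    N9 x:[27,29] y:[49/2,57/2] z:[5,9] -> miss, prune
    N10 x:[30,63/2] y:[27,29] z:[12,16] -> miss, prune
    N16 x:[51/2,28] y:[25,29] z:[16,22] -> miss, prune
  N12 x:[51/2,75/2] y:[59/2,73/2] z:[-2,21] -> miss, prune
  N14 x:[19,61/2] y:[16,43/2] z:[2,39] -> hit [19,43/2], descend [1, 5, 13, 15]
    N1 x:[47/2,26] y:[39/2,20] z:[2,3] -> miss, prune
    N5 x:[20,49/2] y:[16,35/2] z:[4,14] -> miss, prune
    N13 x:[53/2,61/2] y:[35/2,20] z:[22,32] -> miss, prune
    N15 x:[19,51/2] y:[35/2,43/2] z:[30,39] -> miss, prune

Summary -> nodes [0, 6, 3, 7, 11, 4, 9, 10, 16, 12, 14, 1, 5, 13, 15]; box-tests=15; leaf-entries=1; first=P18

== RESULT ==
[0, 6, 3, 7, 11, 4, 9, 10, 16, 12, 14, 1, 5, 13, 15]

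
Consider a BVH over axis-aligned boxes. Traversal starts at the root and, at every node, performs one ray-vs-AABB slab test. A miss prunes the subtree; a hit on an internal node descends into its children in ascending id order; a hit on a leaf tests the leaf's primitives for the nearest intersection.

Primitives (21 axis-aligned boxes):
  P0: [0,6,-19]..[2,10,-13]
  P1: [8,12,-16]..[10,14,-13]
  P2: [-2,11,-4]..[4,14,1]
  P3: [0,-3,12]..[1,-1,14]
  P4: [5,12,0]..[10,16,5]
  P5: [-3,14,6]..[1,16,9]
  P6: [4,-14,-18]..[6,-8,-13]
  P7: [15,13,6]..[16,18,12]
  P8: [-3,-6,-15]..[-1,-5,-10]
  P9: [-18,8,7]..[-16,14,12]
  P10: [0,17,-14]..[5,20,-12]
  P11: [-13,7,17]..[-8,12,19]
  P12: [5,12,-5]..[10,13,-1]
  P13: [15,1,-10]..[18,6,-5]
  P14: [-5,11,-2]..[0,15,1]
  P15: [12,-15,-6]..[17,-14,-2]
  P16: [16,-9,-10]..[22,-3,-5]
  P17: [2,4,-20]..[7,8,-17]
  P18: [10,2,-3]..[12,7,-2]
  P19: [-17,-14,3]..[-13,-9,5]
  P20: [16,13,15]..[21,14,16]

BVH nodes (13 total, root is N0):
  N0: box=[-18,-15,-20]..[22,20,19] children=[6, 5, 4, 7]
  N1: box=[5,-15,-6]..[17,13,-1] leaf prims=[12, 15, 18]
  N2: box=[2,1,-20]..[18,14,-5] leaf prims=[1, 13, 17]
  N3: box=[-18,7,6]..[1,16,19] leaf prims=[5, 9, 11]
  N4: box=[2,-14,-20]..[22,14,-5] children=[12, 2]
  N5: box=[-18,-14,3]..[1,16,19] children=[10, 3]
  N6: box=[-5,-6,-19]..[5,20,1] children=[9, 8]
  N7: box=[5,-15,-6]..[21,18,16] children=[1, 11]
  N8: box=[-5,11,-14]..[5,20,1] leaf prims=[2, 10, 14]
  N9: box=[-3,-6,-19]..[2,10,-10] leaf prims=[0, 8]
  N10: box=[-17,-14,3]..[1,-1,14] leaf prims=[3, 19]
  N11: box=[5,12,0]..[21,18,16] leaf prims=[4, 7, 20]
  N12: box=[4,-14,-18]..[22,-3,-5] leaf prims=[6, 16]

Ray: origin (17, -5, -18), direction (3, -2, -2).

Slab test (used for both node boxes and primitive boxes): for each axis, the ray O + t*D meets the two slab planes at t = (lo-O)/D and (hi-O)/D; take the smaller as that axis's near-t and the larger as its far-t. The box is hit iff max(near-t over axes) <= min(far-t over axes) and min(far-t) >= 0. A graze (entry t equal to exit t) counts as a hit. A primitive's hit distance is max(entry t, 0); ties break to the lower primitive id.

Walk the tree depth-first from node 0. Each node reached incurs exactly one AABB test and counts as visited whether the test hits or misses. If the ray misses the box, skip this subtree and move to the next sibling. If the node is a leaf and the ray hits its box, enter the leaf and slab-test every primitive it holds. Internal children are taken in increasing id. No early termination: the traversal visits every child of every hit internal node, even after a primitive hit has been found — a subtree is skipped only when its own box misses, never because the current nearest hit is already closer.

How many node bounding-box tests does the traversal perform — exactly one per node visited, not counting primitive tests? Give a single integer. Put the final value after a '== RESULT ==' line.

Traverse from the root:
N0 x:[-35/3,5/3] y:[-25/2,5] z:[-37/2,1] -> hit [-35/3,1], descend [4, 5, 6, 7]
  N4 x:[-5,5/3] y:[-19/2,9/2] z:[-13/2,1] -> hit [-5,1], descend [2, 12]
    N2 x:[-5,1/3] y:[-19/2,-3] z:[-13/2,1] -> miss, prune
    N12 x:[-13/3,5/3] y:[-1,9/2] z:[-13/2,0] -> hit [-1,0] leaf, test {P6(miss), P16(miss)}
  N5 x:[-35/3,-16/3] y:[-21/2,9/2] z:[-37/2,-21/2] -> miss, prune
  N6 x:[-22/3,-4] y:[-25/2,1/2] z:[-19/2,1/2] -> miss, prune
  N7 x:[-4,4/3] y:[-23/2,5] z:[-17,-6] -> miss, prune

Visited [0, 4, 2, 12, 5, 6, 7]. Tests: 7 box, 1 leaf. Nearest: miss.

== RESULT ==
7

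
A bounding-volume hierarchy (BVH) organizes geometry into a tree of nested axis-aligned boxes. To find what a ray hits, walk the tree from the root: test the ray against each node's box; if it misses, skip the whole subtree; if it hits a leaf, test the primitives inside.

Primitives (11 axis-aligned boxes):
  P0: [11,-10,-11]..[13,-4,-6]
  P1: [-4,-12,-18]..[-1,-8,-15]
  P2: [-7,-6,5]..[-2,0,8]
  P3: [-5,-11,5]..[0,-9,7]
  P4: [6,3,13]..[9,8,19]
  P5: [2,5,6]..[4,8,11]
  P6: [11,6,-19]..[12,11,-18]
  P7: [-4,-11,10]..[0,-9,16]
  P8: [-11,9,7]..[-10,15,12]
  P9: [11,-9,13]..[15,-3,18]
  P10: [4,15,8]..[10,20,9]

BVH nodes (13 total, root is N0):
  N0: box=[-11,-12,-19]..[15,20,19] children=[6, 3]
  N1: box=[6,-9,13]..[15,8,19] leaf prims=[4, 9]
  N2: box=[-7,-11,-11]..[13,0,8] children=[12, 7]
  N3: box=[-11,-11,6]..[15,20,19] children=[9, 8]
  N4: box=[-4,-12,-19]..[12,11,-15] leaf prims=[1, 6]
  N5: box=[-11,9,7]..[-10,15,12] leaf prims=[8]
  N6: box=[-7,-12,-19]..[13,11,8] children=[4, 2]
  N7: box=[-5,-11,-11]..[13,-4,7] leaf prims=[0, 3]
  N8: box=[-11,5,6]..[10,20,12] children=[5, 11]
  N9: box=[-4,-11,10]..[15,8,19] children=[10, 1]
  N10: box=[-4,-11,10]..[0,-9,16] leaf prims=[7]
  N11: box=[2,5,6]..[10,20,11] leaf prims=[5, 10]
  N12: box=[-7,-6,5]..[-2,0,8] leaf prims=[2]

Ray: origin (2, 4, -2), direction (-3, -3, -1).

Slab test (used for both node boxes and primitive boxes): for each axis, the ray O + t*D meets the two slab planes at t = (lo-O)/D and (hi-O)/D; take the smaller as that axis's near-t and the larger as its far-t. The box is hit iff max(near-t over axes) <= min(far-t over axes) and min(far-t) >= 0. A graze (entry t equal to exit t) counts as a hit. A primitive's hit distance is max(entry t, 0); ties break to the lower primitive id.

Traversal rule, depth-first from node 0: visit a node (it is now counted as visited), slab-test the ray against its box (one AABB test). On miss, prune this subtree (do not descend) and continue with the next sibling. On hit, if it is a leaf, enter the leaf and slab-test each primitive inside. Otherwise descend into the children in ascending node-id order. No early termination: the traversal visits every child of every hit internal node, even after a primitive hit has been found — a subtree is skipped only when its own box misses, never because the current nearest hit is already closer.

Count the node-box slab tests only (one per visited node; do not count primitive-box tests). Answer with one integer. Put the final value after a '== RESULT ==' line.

Traverse from the root:
N0 x:[-13/3,13/3] y:[-16/3,16/3] z:[-21,17] -> hit [-13/3,13/3], descend [3, 6]
  N3 x:[-13/3,13/3] y:[-16/3,5] z:[-21,-8] -> miss, prune
  N6 x:[-11/3,3] y:[-7/3,16/3] z:[-10,17] -> hit [-7/3,3], descend [2, 4]
    N2 x:[-11/3,3] y:[4/3,5] z:[-10,9] -> hit [4/3,3], descend [7, 12]
      N7 x:[-11/3,7/3] y:[8/3,5] z:[-9,9] -> miss, prune
      N12 x:[4/3,3] y:[4/3,10/3] z:[-10,-7] -> miss, prune
    N4 x:[-10/3,2] y:[-7/3,16/3] z:[13,17] -> miss, prune

Visited [0, 3, 6, 2, 7, 12, 4]. Tests: 7 box, 0 leaf. Nearest: miss.

== RESULT ==
7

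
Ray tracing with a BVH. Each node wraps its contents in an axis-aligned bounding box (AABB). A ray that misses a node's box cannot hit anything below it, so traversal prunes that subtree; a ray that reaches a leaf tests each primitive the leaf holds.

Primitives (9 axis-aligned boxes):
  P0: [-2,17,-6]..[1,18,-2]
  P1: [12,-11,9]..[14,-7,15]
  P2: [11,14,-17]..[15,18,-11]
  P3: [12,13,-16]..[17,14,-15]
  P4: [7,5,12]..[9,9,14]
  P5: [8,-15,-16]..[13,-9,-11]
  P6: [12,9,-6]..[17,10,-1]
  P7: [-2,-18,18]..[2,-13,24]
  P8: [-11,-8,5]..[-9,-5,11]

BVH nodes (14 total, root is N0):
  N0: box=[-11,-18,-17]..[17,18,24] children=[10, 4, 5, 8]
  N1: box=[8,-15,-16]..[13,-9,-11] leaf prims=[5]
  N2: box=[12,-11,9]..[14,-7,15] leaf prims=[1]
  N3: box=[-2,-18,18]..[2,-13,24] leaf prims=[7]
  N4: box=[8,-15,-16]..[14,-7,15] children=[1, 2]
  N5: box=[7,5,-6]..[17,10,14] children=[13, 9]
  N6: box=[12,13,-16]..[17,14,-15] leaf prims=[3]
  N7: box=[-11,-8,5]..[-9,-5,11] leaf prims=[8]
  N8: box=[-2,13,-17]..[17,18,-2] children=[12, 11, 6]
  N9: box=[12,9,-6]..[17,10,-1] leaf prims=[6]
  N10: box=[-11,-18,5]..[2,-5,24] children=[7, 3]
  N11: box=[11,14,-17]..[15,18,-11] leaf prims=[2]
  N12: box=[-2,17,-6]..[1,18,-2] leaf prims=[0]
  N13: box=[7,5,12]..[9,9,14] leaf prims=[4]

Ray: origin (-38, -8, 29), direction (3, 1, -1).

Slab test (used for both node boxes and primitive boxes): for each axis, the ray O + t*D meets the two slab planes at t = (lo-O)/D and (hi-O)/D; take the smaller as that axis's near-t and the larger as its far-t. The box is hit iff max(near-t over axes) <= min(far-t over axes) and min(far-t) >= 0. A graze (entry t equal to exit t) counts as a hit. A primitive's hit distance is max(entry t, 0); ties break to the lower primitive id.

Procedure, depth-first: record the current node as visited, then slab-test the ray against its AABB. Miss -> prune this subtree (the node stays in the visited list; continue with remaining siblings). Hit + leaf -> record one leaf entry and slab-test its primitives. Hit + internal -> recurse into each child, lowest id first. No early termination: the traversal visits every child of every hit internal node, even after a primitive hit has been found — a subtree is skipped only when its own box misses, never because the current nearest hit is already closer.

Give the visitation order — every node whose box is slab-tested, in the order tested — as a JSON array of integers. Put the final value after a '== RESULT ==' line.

Trace the traversal:
N0 x:[9,55/3] y:[-10,26] z:[5,46] -> hit [9,55/3], descend [4, 5, 8, 10]
  N4 x:[46/3,52/3] y:[-7,1] z:[14,45] -> miss, prune
  N5 x:[15,55/3] y:[13,18] z:[15,35] -> hit [15,18], descend [9, 13]
    N9 x:[50/3,55/3] y:[17,18] z:[30,35] -> miss, prune
    N13 x:[15,47/3] y:[13,17] z:[15,17] -> hit [15,47/3] leaf, test {P4@t=15}
  N8 x:[12,55/3] y:[21,26] z:[31,46] -> miss, prune
  N10 x:[9,40/3] y:[-10,3] z:[5,24] -> miss, prune

order=[0, 4, 5, 9, 13, 8, 10]  |boxes|=7  |leaves|=1  hit=P4

== RESULT ==
[0, 4, 5, 9, 13, 8, 10]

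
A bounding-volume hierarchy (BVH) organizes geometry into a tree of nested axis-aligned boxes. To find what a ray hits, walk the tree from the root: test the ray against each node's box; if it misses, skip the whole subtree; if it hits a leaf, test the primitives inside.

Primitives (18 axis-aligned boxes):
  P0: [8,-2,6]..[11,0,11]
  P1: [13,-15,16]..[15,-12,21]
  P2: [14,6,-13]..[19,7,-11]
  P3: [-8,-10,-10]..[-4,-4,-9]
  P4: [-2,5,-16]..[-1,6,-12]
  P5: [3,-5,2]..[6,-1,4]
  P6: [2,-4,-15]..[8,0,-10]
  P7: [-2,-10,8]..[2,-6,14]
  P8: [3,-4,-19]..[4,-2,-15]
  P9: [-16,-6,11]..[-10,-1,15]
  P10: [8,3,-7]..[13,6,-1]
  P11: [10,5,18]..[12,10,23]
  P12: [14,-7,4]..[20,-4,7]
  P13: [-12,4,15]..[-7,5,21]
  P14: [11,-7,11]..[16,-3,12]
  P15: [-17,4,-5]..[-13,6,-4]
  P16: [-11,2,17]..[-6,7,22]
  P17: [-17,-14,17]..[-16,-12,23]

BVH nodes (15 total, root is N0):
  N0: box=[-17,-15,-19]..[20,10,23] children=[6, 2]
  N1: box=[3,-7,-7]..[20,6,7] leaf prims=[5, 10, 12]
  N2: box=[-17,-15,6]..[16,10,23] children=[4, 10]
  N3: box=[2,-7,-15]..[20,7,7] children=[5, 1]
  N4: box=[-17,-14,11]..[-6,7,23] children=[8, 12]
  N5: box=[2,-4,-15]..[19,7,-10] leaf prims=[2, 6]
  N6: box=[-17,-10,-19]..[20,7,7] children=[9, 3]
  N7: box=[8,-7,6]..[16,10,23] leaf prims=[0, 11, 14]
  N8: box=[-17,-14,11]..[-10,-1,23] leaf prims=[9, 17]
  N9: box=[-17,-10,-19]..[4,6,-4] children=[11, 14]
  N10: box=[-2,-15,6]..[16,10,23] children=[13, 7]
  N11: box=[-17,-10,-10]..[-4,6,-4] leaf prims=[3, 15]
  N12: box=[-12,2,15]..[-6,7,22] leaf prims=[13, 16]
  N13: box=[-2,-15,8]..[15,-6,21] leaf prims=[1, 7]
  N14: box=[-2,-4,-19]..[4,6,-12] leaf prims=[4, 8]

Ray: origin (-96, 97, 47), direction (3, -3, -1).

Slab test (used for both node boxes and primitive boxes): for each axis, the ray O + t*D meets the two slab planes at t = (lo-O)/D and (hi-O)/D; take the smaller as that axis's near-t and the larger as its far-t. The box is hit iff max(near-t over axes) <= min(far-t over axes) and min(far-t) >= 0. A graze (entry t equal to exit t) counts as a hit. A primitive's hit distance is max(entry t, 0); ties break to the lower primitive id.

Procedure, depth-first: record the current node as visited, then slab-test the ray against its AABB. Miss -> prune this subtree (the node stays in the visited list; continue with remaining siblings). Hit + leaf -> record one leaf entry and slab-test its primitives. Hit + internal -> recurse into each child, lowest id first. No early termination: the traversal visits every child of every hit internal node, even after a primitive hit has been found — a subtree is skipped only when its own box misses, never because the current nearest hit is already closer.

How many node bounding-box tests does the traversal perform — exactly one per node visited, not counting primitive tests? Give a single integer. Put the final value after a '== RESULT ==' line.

Traverse from the root:
N0 x:[79/3,116/3] y:[29,112/3] z:[24,66] -> hit [29,112/3], descend [2, 6]
  N2 x:[79/3,112/3] y:[29,112/3] z:[24,41] -> hit [29,112/3], descend [4, 10]
    N4 x:[79/3,30] y:[30,37] z:[24,36] -> hit [30,30], descend [8, 12]
      N8 x:[79/3,86/3] y:[98/3,37] z:[24,36] -> miss, prune
      N12 x:[28,30] y:[30,95/3] z:[25,32] -> hit [30,30] leaf, test {P13(miss), P16@t=30}
    N10 x:[94/3,112/3] y:[29,112/3] z:[24,41] -> hit [94/3,112/3], descend [7, 13]
      N7 x:[104/3,112/3] y:[29,104/3] z:[24,41] -> hit [104/3,104/3] leaf, test {P0(miss), P11(miss), P14(miss)}
      N13 x:[94/3,37] y:[103/3,112/3] z:[26,39] -> hit [103/3,37] leaf, test {P1(miss), P7(miss)}
  N6 x:[79/3,116/3] y:[30,107/3] z:[40,66] -> miss, prune

Visited [0, 2, 4, 8, 12, 10, 7, 13, 6]. Tests: 9 box, 3 leaf. Nearest: P16.

== RESULT ==
9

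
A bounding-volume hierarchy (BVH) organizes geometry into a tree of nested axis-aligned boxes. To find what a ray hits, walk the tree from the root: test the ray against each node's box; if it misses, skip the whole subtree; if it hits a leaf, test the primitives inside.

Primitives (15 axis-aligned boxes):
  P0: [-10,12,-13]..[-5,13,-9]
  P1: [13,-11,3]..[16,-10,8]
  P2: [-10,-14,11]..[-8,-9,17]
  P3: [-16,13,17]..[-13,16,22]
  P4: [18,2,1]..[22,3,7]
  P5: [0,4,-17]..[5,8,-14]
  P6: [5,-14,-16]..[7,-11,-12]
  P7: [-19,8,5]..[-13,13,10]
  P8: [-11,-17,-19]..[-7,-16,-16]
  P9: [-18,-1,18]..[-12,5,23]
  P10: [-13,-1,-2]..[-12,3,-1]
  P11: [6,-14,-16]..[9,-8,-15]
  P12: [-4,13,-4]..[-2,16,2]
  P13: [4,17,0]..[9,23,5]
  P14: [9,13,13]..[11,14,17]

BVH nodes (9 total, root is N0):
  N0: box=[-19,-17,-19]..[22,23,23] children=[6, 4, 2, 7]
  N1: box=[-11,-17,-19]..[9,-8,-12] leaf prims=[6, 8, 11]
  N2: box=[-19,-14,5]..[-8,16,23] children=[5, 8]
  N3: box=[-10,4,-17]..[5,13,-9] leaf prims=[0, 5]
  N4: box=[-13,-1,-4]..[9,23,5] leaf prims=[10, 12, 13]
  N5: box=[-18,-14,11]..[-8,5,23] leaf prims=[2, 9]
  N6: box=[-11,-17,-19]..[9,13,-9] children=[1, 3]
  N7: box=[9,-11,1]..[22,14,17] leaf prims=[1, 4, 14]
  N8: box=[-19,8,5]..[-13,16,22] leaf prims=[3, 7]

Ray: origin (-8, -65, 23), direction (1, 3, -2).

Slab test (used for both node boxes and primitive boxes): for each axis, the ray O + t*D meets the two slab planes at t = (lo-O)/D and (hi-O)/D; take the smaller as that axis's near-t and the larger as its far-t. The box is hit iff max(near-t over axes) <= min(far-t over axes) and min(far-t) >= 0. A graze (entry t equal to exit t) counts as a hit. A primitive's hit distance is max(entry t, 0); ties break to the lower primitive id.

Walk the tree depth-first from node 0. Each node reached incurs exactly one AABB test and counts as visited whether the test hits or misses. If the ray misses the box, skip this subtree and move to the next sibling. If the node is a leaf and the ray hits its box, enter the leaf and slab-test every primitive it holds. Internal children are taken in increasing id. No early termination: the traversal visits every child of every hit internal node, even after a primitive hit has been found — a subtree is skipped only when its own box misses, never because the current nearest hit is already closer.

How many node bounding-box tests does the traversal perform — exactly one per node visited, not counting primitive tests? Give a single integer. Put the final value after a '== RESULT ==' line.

Traverse from the root:
N0 x:[-11,30] y:[16,88/3] z:[0,21] -> hit [16,21], descend [2, 4, 6, 7]
  N2 x:[-11,0] y:[17,27] z:[0,9] -> miss, prune
  N4 x:[-5,17] y:[64/3,88/3] z:[9,27/2] -> miss, prune
  N6 x:[-3,17] y:[16,26] z:[16,21] -> hit [16,17], descend [1, 3]
    N1 x:[-3,17] y:[16,19] z:[35/2,21] -> miss, prune
    N3 x:[-2,13] y:[23,26] z:[16,20] -> miss, prune
  N7 x:[17,30] y:[18,79/3] z:[3,11] -> miss, prune

Summary -> nodes [0, 2, 4, 6, 1, 3, 7]; box-tests=7; leaf-entries=0; first=miss

== RESULT ==
7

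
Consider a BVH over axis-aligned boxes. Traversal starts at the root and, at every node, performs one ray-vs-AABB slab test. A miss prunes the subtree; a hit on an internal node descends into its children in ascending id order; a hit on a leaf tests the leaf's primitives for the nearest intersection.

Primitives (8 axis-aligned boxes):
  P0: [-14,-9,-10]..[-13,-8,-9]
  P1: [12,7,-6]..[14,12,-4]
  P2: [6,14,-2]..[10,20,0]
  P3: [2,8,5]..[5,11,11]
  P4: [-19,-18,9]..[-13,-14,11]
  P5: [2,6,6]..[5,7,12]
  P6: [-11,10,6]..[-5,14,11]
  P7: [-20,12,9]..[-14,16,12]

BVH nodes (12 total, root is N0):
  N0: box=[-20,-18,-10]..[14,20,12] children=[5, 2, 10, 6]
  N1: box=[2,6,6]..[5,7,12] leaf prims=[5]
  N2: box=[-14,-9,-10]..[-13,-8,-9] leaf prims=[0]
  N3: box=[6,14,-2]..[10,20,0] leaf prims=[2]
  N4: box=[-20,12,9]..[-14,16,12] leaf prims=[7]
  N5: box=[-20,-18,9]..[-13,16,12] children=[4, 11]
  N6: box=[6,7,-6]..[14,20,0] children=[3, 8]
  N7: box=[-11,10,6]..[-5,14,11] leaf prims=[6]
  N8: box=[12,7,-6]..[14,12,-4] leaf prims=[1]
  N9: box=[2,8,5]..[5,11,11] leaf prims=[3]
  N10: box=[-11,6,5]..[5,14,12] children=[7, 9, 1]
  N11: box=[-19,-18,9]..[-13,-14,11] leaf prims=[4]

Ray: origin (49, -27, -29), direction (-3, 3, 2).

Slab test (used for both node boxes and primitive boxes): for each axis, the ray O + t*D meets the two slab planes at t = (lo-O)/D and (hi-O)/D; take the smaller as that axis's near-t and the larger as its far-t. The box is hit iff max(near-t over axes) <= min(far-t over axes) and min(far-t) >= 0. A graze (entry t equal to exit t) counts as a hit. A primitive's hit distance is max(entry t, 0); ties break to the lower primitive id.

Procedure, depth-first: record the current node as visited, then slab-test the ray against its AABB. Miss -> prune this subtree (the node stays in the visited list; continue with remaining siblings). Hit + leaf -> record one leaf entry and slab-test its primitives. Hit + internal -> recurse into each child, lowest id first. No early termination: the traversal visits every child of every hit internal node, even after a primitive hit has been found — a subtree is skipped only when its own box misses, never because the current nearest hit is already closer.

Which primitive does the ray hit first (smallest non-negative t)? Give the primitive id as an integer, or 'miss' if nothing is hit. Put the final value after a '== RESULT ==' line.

Traverse from the root:
N0 x:[35/3,23] y:[3,47/3] z:[19/2,41/2] -> hit [35/3,47/3], descend [2, 5, 6, 10]
  N2 x:[62/3,21] y:[6,19/3] z:[19/2,10] -> miss, prune
  N5 x:[62/3,23] y:[3,43/3] z:[19,41/2] -> miss, prune
  N6 x:[35/3,43/3] y:[34/3,47/3] z:[23/2,29/2] -> hit [35/3,43/3], descend [3, 8]
    N3 x:[13,43/3] y:[41/3,47/3] z:[27/2,29/2] -> hit [41/3,43/3] leaf, test {P2@t=41/3}
    N8 x:[35/3,37/3] y:[34/3,13] z:[23/2,25/2] -> hit [35/3,37/3] leaf, test {P1@t=35/3}
  N10 x:[44/3,20] y:[11,41/3] z:[17,41/2] -> miss, prune

order=[0, 2, 5, 6, 3, 8, 10]  |boxes|=7  |leaves|=2  hit=P1

== RESULT ==
1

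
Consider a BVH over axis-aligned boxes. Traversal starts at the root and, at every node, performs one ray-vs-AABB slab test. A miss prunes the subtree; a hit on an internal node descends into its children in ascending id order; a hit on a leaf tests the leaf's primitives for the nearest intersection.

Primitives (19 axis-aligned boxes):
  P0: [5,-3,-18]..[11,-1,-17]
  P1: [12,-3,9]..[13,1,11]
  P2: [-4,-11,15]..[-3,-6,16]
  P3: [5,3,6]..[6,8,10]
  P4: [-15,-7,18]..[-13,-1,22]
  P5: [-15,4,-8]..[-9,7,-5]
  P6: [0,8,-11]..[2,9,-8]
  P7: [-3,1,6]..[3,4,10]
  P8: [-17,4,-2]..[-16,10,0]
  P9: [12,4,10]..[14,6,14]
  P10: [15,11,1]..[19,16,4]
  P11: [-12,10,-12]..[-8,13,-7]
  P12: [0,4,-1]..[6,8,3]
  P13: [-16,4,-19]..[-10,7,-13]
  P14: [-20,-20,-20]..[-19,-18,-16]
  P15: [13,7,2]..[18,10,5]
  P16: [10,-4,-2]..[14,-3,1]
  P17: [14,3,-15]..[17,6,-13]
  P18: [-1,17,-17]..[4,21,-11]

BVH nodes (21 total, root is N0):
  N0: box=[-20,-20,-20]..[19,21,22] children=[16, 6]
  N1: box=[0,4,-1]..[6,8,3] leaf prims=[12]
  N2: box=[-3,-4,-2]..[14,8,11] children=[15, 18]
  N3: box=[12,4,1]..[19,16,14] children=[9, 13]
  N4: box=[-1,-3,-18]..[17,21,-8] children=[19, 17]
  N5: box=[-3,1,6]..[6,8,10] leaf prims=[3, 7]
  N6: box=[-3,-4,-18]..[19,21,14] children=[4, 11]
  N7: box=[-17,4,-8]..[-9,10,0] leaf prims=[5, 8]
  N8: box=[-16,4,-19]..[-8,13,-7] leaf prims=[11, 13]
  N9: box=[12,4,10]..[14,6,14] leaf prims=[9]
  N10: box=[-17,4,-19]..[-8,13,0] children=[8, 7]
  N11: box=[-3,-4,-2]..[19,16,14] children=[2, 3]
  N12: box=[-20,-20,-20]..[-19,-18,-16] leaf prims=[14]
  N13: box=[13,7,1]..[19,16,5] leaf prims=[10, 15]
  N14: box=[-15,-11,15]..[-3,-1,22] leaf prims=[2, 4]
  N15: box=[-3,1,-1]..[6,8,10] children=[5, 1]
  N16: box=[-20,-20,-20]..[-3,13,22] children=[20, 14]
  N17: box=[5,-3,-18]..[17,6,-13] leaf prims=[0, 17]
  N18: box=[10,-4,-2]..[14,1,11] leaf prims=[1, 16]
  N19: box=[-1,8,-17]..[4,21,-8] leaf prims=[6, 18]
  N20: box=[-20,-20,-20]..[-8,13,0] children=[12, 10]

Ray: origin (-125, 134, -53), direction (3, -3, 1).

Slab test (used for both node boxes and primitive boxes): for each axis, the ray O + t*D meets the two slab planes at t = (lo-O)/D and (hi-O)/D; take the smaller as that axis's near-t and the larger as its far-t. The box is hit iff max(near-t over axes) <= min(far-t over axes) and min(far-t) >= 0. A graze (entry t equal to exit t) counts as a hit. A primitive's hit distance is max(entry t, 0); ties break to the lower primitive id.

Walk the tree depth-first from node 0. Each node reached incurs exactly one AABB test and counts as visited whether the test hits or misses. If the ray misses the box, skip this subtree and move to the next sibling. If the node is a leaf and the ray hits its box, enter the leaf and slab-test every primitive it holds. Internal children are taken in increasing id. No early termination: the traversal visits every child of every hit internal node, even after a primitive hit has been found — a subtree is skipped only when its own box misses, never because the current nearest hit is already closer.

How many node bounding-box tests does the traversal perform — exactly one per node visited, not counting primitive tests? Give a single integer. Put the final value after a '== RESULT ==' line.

Walk:
N0 x:[35,48] y:[113/3,154/3] z:[33,75] -> hit [113/3,48], descend [6, 16]
  N6 x:[122/3,48] y:[113/3,46] z:[35,67] -> hit [122/3,46], descend [4, 11]
    N4 x:[124/3,142/3] y:[113/3,137/3] z:[35,45] -> hit [124/3,45], descend [17, 19]
      N17 x:[130/3,142/3] y:[128/3,137/3] z:[35,40] -> miss, prune
      N19 x:[124/3,43] y:[113/3,42] z:[36,45] -> hit [124/3,42] leaf, test {P6@t=42, P18(miss)}
    N11 x:[122/3,48] y:[118/3,46] z:[51,67] -> miss, prune
  N16 x:[35,122/3] y:[121/3,154/3] z:[33,75] -> hit [121/3,122/3], descend [14, 20]
    N14 x:[110/3,122/3] y:[45,145/3] z:[68,75] -> miss, prune
    N20 x:[35,39] y:[121/3,154/3] z:[33,53] -> miss, prune

9 AABB tests over nodes [0, 6, 4, 17, 19, 11, 16, 14, 20]; 1 leaf entered; closest P6.

== RESULT ==
9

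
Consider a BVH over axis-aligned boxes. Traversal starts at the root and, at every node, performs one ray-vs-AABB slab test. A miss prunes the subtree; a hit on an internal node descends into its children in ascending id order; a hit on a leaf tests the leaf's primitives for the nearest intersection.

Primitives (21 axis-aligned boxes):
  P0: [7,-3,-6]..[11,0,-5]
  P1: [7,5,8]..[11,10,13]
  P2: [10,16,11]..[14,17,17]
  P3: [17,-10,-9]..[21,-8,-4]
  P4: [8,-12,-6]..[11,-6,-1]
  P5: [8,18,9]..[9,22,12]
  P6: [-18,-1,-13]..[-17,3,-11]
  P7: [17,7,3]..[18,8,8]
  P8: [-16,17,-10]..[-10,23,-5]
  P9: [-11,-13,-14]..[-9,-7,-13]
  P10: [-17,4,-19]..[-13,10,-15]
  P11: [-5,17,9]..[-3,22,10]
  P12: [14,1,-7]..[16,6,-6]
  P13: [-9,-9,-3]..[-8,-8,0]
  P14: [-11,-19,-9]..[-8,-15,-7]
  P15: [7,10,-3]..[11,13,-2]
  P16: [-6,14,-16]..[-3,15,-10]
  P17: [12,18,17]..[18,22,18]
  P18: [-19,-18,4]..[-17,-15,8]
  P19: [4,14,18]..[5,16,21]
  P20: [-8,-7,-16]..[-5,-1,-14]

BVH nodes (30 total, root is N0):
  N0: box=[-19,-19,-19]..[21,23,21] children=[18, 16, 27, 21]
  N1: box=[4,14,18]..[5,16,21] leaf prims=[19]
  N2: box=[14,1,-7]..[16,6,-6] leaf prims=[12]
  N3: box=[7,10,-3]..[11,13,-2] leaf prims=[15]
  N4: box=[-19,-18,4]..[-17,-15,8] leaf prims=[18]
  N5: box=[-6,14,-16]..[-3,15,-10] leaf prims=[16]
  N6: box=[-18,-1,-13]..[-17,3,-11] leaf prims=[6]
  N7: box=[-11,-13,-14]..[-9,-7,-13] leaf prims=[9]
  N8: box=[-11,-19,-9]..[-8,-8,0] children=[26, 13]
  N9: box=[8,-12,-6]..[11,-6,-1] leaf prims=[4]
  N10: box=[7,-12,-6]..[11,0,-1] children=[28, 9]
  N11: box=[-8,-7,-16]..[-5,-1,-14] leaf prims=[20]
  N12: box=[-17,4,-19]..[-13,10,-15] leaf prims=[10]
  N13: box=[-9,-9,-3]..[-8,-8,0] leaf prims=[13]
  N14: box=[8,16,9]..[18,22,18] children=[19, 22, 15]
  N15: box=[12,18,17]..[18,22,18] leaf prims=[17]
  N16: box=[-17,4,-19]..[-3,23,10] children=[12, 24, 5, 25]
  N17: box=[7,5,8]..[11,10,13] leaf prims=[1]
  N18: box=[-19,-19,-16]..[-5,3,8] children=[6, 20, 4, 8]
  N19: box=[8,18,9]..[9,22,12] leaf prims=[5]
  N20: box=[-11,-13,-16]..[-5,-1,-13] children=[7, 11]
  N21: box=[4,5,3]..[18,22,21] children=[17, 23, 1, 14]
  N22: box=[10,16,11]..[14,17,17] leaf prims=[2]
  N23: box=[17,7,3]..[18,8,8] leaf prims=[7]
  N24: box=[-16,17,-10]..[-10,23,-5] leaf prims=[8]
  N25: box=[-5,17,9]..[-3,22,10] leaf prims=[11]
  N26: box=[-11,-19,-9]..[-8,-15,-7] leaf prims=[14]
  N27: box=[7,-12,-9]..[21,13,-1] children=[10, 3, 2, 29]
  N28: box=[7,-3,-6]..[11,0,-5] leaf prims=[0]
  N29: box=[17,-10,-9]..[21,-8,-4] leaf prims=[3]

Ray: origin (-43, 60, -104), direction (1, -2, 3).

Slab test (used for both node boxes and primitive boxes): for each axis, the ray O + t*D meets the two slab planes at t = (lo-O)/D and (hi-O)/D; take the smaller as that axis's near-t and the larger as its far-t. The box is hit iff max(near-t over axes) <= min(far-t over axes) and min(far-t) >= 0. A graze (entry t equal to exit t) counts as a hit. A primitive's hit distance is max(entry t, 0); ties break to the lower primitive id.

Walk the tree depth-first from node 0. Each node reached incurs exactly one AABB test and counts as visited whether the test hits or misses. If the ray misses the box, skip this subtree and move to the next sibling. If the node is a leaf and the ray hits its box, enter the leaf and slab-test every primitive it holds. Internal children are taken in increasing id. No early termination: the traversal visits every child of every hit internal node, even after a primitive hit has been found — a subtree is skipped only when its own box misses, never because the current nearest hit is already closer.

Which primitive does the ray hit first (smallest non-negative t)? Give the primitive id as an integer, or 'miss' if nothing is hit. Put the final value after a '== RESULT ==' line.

Trace the traversal:
N0 x:[24,64] y:[37/2,79/2] z:[85/3,125/3] -> hit [85/3,79/2], descend [16, 18, 21, 27]
  N16 x:[26,40] y:[37/2,28] z:[85/3,38] -> miss, prune
  N18 x:[24,38] y:[57/2,79/2] z:[88/3,112/3] -> hit [88/3,112/3], descend [4, 6, 8, 20]
    N4 x:[24,26] y:[75/2,39] z:[36,112/3] -> miss, prune
    N6 x:[25,26] y:[57/2,61/2] z:[91/3,31] -> miss, prune
    N8 x:[32,35] y:[34,79/2] z:[95/3,104/3] -> hit [34,104/3], descend [13, 26]
      N13 x:[34,35] y:[34,69/2] z:[101/3,104/3] -> hit [34,69/2] leaf, test {P13@t=34}
      N26 x:[32,35] y:[75/2,79/2] z:[95/3,97/3] -> miss, prune
    N20 x:[32,38] y:[61/2,73/2] z:[88/3,91/3] -> miss, prune
  N21 x:[47,61] y:[19,55/2] z:[107/3,125/3] -> miss, prune
  N27 x:[50,64] y:[47/2,36] z:[95/3,103/3] -> miss, prune

order=[0, 16, 18, 4, 6, 8, 13, 26, 20, 21, 27]  |boxes|=11  |leaves|=1  hit=P13

== RESULT ==
13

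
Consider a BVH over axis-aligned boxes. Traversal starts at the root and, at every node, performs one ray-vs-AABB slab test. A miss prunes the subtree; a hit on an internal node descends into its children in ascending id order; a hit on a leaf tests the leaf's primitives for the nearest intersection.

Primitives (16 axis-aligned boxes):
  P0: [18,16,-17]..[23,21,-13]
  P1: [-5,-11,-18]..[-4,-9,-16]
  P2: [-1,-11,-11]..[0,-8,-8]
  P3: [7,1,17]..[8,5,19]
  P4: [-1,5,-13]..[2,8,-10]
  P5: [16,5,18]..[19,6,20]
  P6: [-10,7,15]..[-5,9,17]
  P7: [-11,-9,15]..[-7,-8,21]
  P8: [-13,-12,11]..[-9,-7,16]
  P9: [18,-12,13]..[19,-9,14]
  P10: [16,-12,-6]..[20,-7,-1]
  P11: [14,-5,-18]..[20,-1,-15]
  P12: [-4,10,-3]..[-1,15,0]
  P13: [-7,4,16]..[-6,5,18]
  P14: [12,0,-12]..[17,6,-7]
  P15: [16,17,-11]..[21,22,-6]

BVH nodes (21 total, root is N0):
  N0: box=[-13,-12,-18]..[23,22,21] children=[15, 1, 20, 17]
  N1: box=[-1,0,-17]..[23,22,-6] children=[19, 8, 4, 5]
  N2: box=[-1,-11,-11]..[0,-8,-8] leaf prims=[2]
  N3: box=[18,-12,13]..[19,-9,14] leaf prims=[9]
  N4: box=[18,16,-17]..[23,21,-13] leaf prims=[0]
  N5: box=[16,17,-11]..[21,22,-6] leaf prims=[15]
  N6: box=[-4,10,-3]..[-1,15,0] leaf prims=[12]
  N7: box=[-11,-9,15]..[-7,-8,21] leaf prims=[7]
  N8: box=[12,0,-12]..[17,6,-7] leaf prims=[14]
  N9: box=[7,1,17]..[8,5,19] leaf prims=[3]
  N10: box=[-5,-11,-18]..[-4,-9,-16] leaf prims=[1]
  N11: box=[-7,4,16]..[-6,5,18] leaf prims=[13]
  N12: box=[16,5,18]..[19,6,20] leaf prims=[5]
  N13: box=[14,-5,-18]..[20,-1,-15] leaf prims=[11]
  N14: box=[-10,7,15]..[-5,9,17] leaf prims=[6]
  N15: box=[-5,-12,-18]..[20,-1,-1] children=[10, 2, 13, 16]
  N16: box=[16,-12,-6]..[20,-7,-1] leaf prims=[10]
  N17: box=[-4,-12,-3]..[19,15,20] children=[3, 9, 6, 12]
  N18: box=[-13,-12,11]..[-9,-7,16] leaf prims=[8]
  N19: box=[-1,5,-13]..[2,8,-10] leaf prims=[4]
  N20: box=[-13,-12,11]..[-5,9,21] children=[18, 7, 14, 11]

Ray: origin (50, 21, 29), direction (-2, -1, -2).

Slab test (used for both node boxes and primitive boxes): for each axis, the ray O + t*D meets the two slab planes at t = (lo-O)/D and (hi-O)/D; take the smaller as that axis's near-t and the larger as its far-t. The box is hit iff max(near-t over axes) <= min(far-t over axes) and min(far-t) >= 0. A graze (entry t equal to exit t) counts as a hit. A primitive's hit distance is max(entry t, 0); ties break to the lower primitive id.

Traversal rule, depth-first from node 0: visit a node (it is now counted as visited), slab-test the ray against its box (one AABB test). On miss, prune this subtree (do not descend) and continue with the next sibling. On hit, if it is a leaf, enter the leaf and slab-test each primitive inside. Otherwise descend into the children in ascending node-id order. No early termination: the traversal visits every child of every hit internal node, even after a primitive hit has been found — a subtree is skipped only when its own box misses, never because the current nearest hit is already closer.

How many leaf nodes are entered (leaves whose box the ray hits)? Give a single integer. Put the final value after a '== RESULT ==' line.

Walk:
N0 x:[27/2,63/2] y:[-1,33] z:[4,47/2] -> hit [27/2,47/2], descend [1, 15, 17, 20]
  N1 x:[27/2,51/2] y:[-1,21] z:[35/2,23] -> hit [35/2,21], descend [4, 5, 8, 19]
    N4 x:[27/2,16] y:[0,5] z:[21,23] -> miss, prune
    N5 x:[29/2,17] y:[-1,4] z:[35/2,20] -> miss, prune
    N8 x:[33/2,19] y:[15,21] z:[18,41/2] -> hit [18,19] leaf, test {P14@t=18}
    N19 x:[24,51/2] y:[13,16] z:[39/2,21] -> miss, prune
  N15 x:[15,55/2] y:[22,33] z:[15,47/2] -> hit [22,47/2], descend [2, 10, 13, 16]
    N2 x:[25,51/2] y:[29,32] z:[37/2,20] -> miss, prune
    N10 x:[27,55/2] y:[30,32] z:[45/2,47/2] -> miss, prune
    N13 x:[15,18] y:[22,26] z:[22,47/2] -> miss, prune
    N16 x:[15,17] y:[28,33] z:[15,35/2] -> miss, prune
  N17 x:[31/2,27] y:[6,33] z:[9/2,16] -> hit [31/2,16], descend [3, 6, 9, 12]
    N3 x:[31/2,16] y:[30,33] z:[15/2,8] -> miss, prune
    N6 x:[51/2,27] y:[6,11] z:[29/2,16] -> miss, prune
    N9 x:[21,43/2] y:[16,20] z:[5,6] -> miss, prune
    N12 x:[31/2,17] y:[15,16] z:[9/2,11/2] -> miss, prune
  N20 x:[55/2,63/2] y:[12,33] z:[4,9] -> miss, prune

order=[0, 1, 4, 5, 8, 19, 15, 2, 10, 13, 16, 17, 3, 6, 9, 12, 20]  |boxes|=17  |leaves|=1  hit=P14

== RESULT ==
1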